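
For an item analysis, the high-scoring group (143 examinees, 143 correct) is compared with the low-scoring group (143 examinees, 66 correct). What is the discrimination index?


p_upper = 143/143 = 1.0
p_lower = 66/143 = 0.4615
D = 1.0 - 0.4615 = 0.5385

0.5385


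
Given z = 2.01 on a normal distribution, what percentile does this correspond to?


CDF(z) = 0.5 * (1 + erf(z/sqrt(2)))
erf(1.4213) = 0.9556
CDF = 0.9778
Percentile rank = 0.9778 * 100 = 97.78

97.78


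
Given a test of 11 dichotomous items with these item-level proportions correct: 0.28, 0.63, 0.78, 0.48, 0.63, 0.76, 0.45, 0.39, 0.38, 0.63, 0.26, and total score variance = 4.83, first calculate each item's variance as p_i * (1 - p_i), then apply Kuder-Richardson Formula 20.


For each item, compute p_i * q_i:
  Item 1: 0.28 * 0.72 = 0.2016
  Item 2: 0.63 * 0.37 = 0.2331
  Item 3: 0.78 * 0.22 = 0.1716
  Item 4: 0.48 * 0.52 = 0.2496
  Item 5: 0.63 * 0.37 = 0.2331
  Item 6: 0.76 * 0.24 = 0.1824
  Item 7: 0.45 * 0.55 = 0.2475
  Item 8: 0.39 * 0.61 = 0.2379
  Item 9: 0.38 * 0.62 = 0.2356
  Item 10: 0.63 * 0.37 = 0.2331
  Item 11: 0.26 * 0.74 = 0.1924
Sum(p_i * q_i) = 0.2016 + 0.2331 + 0.1716 + 0.2496 + 0.2331 + 0.1824 + 0.2475 + 0.2379 + 0.2356 + 0.2331 + 0.1924 = 2.4179
KR-20 = (k/(k-1)) * (1 - Sum(p_i*q_i) / Var_total)
= (11/10) * (1 - 2.4179/4.83)
= 1.1 * 0.4994
KR-20 = 0.5493

0.5493


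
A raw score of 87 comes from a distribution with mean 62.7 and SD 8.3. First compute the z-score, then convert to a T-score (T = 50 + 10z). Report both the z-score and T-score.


z = (X - mean) / SD = (87 - 62.7) / 8.3
z = 24.3 / 8.3
z = 2.9277
T-score = T = 50 + 10z
Carry z at full precision (z = 24.3 / 8.3) into the conversion:
T-score = 50 + 10 * (24.3 / 8.3) = 50 + 243 / 8.3
T-score = 50 + 29.2771
T-score = 79.2771

79.2771


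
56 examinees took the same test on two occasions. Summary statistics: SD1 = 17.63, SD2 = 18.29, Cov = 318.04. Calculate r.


r = cov(X,Y) / (SD_X * SD_Y)
r = 318.04 / (17.63 * 18.29)
r = 318.04 / 322.4527
r = 0.9863

0.9863


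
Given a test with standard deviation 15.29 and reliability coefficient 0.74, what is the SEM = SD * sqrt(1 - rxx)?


SEM = SD * sqrt(1 - rxx)
SEM = 15.29 * sqrt(1 - 0.74)
SEM = 15.29 * sqrt(0.26) = 15.29 * 0.509902
SEM = 7.7964

7.7964


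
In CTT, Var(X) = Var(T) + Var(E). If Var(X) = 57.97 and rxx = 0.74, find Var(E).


var_true = rxx * var_obs = 0.74 * 57.97 = 42.8978
var_error = var_obs - var_true
var_error = 57.97 - 42.8978
var_error = 15.0722

15.0722


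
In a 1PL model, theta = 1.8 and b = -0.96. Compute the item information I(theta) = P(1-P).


P = 1/(1+exp(-(1.8--0.96))) = 0.9405
I = P*(1-P) = 0.9405 * 0.0595
I = 0.056

0.056


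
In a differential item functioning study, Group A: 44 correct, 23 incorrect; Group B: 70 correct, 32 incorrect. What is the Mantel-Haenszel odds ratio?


Odds_A = 44/23 = 1.913
Odds_B = 70/32 = 2.1875
OR = Odds_A / Odds_B = 1.913 / 2.1875
Exactly, OR = (44 * 32) / (23 * 70) = 1408 / 1610
OR = 0.8745

0.8745


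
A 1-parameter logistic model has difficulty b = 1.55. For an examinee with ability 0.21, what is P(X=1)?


theta - b = 0.21 - 1.55 = -1.34
exp(-(theta - b)) = exp(1.34) = 3.819
P = 1 / (1 + 3.819)
P = 0.2075

0.2075


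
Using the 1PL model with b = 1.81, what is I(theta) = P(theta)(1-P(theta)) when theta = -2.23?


P = 1/(1+exp(-(-2.23-1.81))) = 0.0173
I = P*(1-P) = 0.0173 * 0.9827
I = 0.017

0.017


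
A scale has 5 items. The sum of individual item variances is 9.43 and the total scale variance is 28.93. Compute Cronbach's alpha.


alpha = (k/(k-1)) * (1 - sum(si^2)/s_total^2)
= (5/4) * (1 - 9.43/28.93)
alpha = 0.8426

0.8426


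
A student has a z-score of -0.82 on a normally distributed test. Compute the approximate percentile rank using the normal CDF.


CDF(z) = 0.5 * (1 + erf(z/sqrt(2)))
erf(-0.5798) = -0.5878
CDF = 0.2061
Percentile rank = 0.2061 * 100 = 20.61

20.61


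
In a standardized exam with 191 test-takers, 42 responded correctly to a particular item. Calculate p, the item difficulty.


Item difficulty p = number correct / total examinees
p = 42 / 191
p = 0.2199

0.2199


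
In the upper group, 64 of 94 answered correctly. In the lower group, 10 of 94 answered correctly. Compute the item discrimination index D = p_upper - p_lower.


p_upper = 64/94 = 0.6809
p_lower = 10/94 = 0.1064
D = 0.6809 - 0.1064 = 0.5745

0.5745


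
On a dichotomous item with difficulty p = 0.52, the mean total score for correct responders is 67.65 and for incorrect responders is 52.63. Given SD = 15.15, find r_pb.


q = 1 - p = 0.48
rpb = ((M1 - M0) / SD) * sqrt(p * q)
rpb = ((67.65 - 52.63) / 15.15) * sqrt(0.52 * 0.48)
rpb = 0.4953

0.4953


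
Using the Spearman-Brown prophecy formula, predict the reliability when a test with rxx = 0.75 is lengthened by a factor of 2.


r_new = (n * rxx) / (1 + (n-1) * rxx)
r_new = (2 * 0.75) / (1 + 1 * 0.75)
r_new = 1.5 / 1.75
r_new = 0.8571

0.8571


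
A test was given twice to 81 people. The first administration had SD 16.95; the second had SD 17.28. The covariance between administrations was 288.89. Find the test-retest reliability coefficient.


r = cov(X,Y) / (SD_X * SD_Y)
r = 288.89 / (16.95 * 17.28)
r = 288.89 / 292.896
r = 0.9863

0.9863


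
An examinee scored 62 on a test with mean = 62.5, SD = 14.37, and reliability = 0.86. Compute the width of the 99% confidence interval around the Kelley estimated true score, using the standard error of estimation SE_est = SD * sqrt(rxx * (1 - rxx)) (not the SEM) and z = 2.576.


True score estimate = 0.86*62 + 0.14*62.5 = 62.07
SE_est = SD * sqrt(rxx * (1 - rxx)) = 14.37 * sqrt(0.86 * 0.14) = 14.37 * sqrt(0.1204) = 4.986204
CI = T_est +/- z * SE_est, so width = 2 * z * SE_est = 2 * 2.576 * 4.986204
Width = 25.6889

25.6889


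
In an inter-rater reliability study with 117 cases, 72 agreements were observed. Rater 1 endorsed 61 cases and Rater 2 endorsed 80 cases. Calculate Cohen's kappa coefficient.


P_o = 72/117 = 0.615385
P_e = (61*80 + 56*37) / 13689 = 0.507853
kappa = (P_o - P_e) / (1 - P_e)
kappa = (0.615385 - 0.507853) / (1 - 0.507853)
kappa = 0.2185

0.2185


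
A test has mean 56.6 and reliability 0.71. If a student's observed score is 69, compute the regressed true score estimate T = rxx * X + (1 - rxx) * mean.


T_est = rxx * X + (1 - rxx) * mean
T_est = 0.71 * 69 + 0.29 * 56.6
T_est = 48.99 + 16.414
T_est = 65.404

65.404


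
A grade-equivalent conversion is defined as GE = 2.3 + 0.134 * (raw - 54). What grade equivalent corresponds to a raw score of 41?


raw - median = 41 - 54 = -13
slope * diff = 0.134 * -13 = -1.742
GE = 2.3 + -1.742
GE = 0.558

0.558


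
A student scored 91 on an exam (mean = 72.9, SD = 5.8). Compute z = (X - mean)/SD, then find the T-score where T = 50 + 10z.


z = (X - mean) / SD = (91 - 72.9) / 5.8
z = 18.1 / 5.8
z = 3.1207
T-score = T = 50 + 10z
Carry z at full precision (z = 18.1 / 5.8) into the conversion:
T-score = 50 + 10 * (18.1 / 5.8) = 50 + 181 / 5.8
T-score = 50 + 31.2069
T-score = 81.2069

81.2069


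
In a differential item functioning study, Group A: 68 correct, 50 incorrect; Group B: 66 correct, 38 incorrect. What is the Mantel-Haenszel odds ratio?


Odds_A = 68/50 = 1.36
Odds_B = 66/38 = 1.7368
OR = Odds_A / Odds_B = 1.36 / 1.7368
Exactly, OR = (68 * 38) / (50 * 66) = 2584 / 3300
OR = 0.783

0.783


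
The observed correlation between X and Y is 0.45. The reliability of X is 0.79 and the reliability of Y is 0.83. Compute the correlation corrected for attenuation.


r_corrected = rxy / sqrt(rxx * ryy)
= 0.45 / sqrt(0.79 * 0.83)
= 0.45 / sqrt(0.6557)
= 0.45 / 0.809753
r_corrected = 0.5557

0.5557


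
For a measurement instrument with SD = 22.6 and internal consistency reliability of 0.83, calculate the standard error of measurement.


SEM = SD * sqrt(1 - rxx)
SEM = 22.6 * sqrt(1 - 0.83)
SEM = 22.6 * sqrt(0.17) = 22.6 * 0.412311
SEM = 9.3182

9.3182


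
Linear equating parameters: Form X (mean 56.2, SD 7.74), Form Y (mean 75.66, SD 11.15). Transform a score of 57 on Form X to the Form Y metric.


slope = SD_Y / SD_X = 11.15 / 7.74 ~ 1.4406
intercept = mean_Y - slope * mean_X = 75.66 - (11.15 / 7.74) * 56.2 ~ -5.2999
Y = slope * X + intercept. To avoid rounding drift from the rounded slope/intercept, evaluate the equivalent form Y = mean_Y + SD_Y * (X - mean_X) / SD_X at full precision:
Y = 75.66 + 11.15 * (57 - 56.2) / 7.74
Y = 75.66 + 11.15 * 0.8 / 7.74
Y = 75.66 + 8.92 / 7.74
Y = 75.66 + 1.1525
Y = 76.8125

76.8125


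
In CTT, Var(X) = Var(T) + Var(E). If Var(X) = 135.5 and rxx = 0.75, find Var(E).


var_true = rxx * var_obs = 0.75 * 135.5 = 101.625
var_error = var_obs - var_true
var_error = 135.5 - 101.625
var_error = 33.875

33.875


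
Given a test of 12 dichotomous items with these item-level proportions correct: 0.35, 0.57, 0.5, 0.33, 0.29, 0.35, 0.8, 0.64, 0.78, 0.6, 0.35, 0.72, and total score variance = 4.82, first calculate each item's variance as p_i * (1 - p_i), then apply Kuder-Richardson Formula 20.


For each item, compute p_i * q_i:
  Item 1: 0.35 * 0.65 = 0.2275
  Item 2: 0.57 * 0.43 = 0.2451
  Item 3: 0.5 * 0.5 = 0.25
  Item 4: 0.33 * 0.67 = 0.2211
  Item 5: 0.29 * 0.71 = 0.2059
  Item 6: 0.35 * 0.65 = 0.2275
  Item 7: 0.8 * 0.2 = 0.16
  Item 8: 0.64 * 0.36 = 0.2304
  Item 9: 0.78 * 0.22 = 0.1716
  Item 10: 0.6 * 0.4 = 0.24
  Item 11: 0.35 * 0.65 = 0.2275
  Item 12: 0.72 * 0.28 = 0.2016
Sum(p_i * q_i) = 0.2275 + 0.2451 + 0.25 + 0.2211 + 0.2059 + 0.2275 + 0.16 + 0.2304 + 0.1716 + 0.24 + 0.2275 + 0.2016 = 2.6082
KR-20 = (k/(k-1)) * (1 - Sum(p_i*q_i) / Var_total)
= (12/11) * (1 - 2.6082/4.82)
= 1.0909 * 0.4589
KR-20 = 0.5006

0.5006


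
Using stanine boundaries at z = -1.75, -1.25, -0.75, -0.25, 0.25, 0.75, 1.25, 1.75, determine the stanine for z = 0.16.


Stanine boundaries: [-1.75, -1.25, -0.75, -0.25, 0.25, 0.75, 1.25, 1.75]
z = 0.16
Check each boundary:
  z >= -1.75 -> could be stanine 2
  z >= -1.25 -> could be stanine 3
  z >= -0.75 -> could be stanine 4
  z >= -0.25 -> could be stanine 5
  z < 0.25
  z < 0.75
  z < 1.25
  z < 1.75
Highest qualifying boundary gives stanine = 5

5


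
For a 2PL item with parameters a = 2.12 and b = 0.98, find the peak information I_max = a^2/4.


For 2PL, max info at theta = b = 0.98
I_max = a^2 / 4 = 2.12^2 / 4
= 4.4944 / 4
I_max = 1.1236

1.1236


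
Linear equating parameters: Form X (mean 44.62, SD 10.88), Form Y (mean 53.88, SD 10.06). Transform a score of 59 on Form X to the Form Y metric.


slope = SD_Y / SD_X = 10.06 / 10.88 ~ 0.9246
intercept = mean_Y - slope * mean_X = 53.88 - (10.06 / 10.88) * 44.62 ~ 12.6229
Y = slope * X + intercept. To avoid rounding drift from the rounded slope/intercept, evaluate the equivalent form Y = mean_Y + SD_Y * (X - mean_X) / SD_X at full precision:
Y = 53.88 + 10.06 * (59 - 44.62) / 10.88
Y = 53.88 + 10.06 * 14.38 / 10.88
Y = 53.88 + 144.6628 / 10.88
Y = 53.88 + 13.2962
Y = 67.1762

67.1762


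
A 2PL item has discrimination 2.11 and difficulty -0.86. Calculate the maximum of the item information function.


For 2PL, max info at theta = b = -0.86
I_max = a^2 / 4 = 2.11^2 / 4
= 4.4521 / 4
I_max = 1.113

1.113


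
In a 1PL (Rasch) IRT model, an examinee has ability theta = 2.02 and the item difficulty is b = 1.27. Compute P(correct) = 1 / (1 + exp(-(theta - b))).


theta - b = 2.02 - 1.27 = 0.75
exp(-(theta - b)) = exp(-0.75) = 0.4724
P = 1 / (1 + 0.4724)
P = 0.6792

0.6792


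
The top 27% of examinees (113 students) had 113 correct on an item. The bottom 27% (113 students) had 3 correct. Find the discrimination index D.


p_upper = 113/113 = 1.0
p_lower = 3/113 = 0.0265
D = 1.0 - 0.0265 = 0.9735

0.9735


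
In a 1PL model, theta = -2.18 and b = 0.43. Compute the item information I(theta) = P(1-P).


P = 1/(1+exp(-(-2.18-0.43))) = 0.0685
I = P*(1-P) = 0.0685 * 0.9315
I = 0.0638

0.0638


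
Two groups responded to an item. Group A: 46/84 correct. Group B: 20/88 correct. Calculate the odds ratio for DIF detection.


Odds_A = 46/38 = 1.2105
Odds_B = 20/68 = 0.2941
OR = Odds_A / Odds_B = 1.2105 / 0.2941
Exactly, OR = (46 * 68) / (38 * 20) = 3128 / 760
OR = 4.1158

4.1158


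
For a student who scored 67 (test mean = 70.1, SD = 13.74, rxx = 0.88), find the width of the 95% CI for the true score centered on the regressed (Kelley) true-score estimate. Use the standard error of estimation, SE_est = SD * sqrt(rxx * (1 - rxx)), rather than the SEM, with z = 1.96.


True score estimate = 0.88*67 + 0.12*70.1 = 67.372
SE_est = SD * sqrt(rxx * (1 - rxx)) = 13.74 * sqrt(0.88 * 0.12) = 13.74 * sqrt(0.1056) = 4.464972
CI = T_est +/- z * SE_est, so width = 2 * z * SE_est = 2 * 1.96 * 4.464972
Width = 17.5027

17.5027


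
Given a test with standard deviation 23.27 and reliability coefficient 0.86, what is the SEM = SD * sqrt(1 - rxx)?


SEM = SD * sqrt(1 - rxx)
SEM = 23.27 * sqrt(1 - 0.86)
SEM = 23.27 * sqrt(0.14) = 23.27 * 0.374166
SEM = 8.7068

8.7068


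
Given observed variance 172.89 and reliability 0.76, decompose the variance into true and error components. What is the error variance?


var_true = rxx * var_obs = 0.76 * 172.89 = 131.3964
var_error = var_obs - var_true
var_error = 172.89 - 131.3964
var_error = 41.4936

41.4936


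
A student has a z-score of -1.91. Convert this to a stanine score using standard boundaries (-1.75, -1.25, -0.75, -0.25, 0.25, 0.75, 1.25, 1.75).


Stanine boundaries: [-1.75, -1.25, -0.75, -0.25, 0.25, 0.75, 1.25, 1.75]
z = -1.91
Check each boundary:
  z < -1.75
  z < -1.25
  z < -0.75
  z < -0.25
  z < 0.25
  z < 0.75
  z < 1.25
  z < 1.75
Highest qualifying boundary gives stanine = 1

1


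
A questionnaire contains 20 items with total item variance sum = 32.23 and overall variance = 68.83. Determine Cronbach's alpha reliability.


alpha = (k/(k-1)) * (1 - sum(si^2)/s_total^2)
= (20/19) * (1 - 32.23/68.83)
alpha = 0.5597

0.5597


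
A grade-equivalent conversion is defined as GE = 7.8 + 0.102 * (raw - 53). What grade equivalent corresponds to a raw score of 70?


raw - median = 70 - 53 = 17
slope * diff = 0.102 * 17 = 1.734
GE = 7.8 + 1.734
GE = 9.534

9.534


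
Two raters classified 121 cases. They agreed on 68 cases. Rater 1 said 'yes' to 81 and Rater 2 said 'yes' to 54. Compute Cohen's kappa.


P_o = 68/121 = 0.561983
P_e = (81*54 + 40*67) / 14641 = 0.481798
kappa = (P_o - P_e) / (1 - P_e)
kappa = (0.561983 - 0.481798) / (1 - 0.481798)
kappa = 0.1547

0.1547


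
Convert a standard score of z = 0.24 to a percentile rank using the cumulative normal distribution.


CDF(z) = 0.5 * (1 + erf(z/sqrt(2)))
erf(0.1697) = 0.1897
CDF = 0.5948
Percentile rank = 0.5948 * 100 = 59.48

59.48


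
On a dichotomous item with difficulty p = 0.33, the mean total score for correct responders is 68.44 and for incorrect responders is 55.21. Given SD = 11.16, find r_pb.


q = 1 - p = 0.67
rpb = ((M1 - M0) / SD) * sqrt(p * q)
rpb = ((68.44 - 55.21) / 11.16) * sqrt(0.33 * 0.67)
rpb = 0.5574

0.5574


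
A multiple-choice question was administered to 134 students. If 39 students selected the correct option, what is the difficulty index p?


Item difficulty p = number correct / total examinees
p = 39 / 134
p = 0.291

0.291


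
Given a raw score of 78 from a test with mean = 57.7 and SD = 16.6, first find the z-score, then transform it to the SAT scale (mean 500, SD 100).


z = (X - mean) / SD = (78 - 57.7) / 16.6
z = 20.3 / 16.6
z = 1.2229
SAT-scale = SAT = 500 + 100z
Carry z at full precision (z = 20.3 / 16.6) into the conversion:
SAT-scale = 500 + 100 * (20.3 / 16.6) = 500 + 2030 / 16.6
SAT-scale = 500 + 122.2892
SAT-scale = 622.2892

622.2892


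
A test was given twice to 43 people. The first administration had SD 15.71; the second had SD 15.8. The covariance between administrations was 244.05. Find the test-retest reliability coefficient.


r = cov(X,Y) / (SD_X * SD_Y)
r = 244.05 / (15.71 * 15.8)
r = 244.05 / 248.218
r = 0.9832

0.9832


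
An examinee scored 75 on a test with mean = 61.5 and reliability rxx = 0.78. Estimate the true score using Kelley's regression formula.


T_est = rxx * X + (1 - rxx) * mean
T_est = 0.78 * 75 + 0.22 * 61.5
T_est = 58.5 + 13.53
T_est = 72.03

72.03


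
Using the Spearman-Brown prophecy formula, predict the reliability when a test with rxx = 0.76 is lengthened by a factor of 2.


r_new = (n * rxx) / (1 + (n-1) * rxx)
r_new = (2 * 0.76) / (1 + 1 * 0.76)
r_new = 1.52 / 1.76
r_new = 0.8636

0.8636


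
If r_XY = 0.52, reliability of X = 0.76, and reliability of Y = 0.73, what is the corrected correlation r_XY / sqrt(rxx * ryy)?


r_corrected = rxy / sqrt(rxx * ryy)
= 0.52 / sqrt(0.76 * 0.73)
= 0.52 / sqrt(0.5548)
= 0.52 / 0.744849
r_corrected = 0.6981

0.6981


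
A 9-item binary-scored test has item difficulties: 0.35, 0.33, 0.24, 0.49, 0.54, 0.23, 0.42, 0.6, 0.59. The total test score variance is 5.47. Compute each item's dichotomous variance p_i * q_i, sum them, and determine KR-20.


For each item, compute p_i * q_i:
  Item 1: 0.35 * 0.65 = 0.2275
  Item 2: 0.33 * 0.67 = 0.2211
  Item 3: 0.24 * 0.76 = 0.1824
  Item 4: 0.49 * 0.51 = 0.2499
  Item 5: 0.54 * 0.46 = 0.2484
  Item 6: 0.23 * 0.77 = 0.1771
  Item 7: 0.42 * 0.58 = 0.2436
  Item 8: 0.6 * 0.4 = 0.24
  Item 9: 0.59 * 0.41 = 0.2419
Sum(p_i * q_i) = 0.2275 + 0.2211 + 0.1824 + 0.2499 + 0.2484 + 0.1771 + 0.2436 + 0.24 + 0.2419 = 2.0319
KR-20 = (k/(k-1)) * (1 - Sum(p_i*q_i) / Var_total)
= (9/8) * (1 - 2.0319/5.47)
= 1.125 * 0.6285
KR-20 = 0.7071

0.7071


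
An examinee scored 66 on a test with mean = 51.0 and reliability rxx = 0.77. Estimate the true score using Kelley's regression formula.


T_est = rxx * X + (1 - rxx) * mean
T_est = 0.77 * 66 + 0.23 * 51.0
T_est = 50.82 + 11.73
T_est = 62.55

62.55


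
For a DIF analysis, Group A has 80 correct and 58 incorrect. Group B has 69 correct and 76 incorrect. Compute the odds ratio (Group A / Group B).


Odds_A = 80/58 = 1.3793
Odds_B = 69/76 = 0.9079
OR = Odds_A / Odds_B = 1.3793 / 0.9079
Exactly, OR = (80 * 76) / (58 * 69) = 6080 / 4002
OR = 1.5192

1.5192


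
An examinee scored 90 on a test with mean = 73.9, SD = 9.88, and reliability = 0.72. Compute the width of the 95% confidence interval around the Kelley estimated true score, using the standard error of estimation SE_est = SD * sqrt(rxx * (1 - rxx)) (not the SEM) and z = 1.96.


True score estimate = 0.72*90 + 0.28*73.9 = 85.492
SE_est = SD * sqrt(rxx * (1 - rxx)) = 9.88 * sqrt(0.72 * 0.28) = 9.88 * sqrt(0.2016) = 4.436109
CI = T_est +/- z * SE_est, so width = 2 * z * SE_est = 2 * 1.96 * 4.436109
Width = 17.3895

17.3895


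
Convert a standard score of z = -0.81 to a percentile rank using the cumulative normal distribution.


CDF(z) = 0.5 * (1 + erf(z/sqrt(2)))
erf(-0.5728) = -0.5821
CDF = 0.209
Percentile rank = 0.209 * 100 = 20.9

20.9


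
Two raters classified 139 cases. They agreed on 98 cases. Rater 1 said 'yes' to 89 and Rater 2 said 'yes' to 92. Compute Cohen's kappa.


P_o = 98/139 = 0.705036
P_e = (89*92 + 50*47) / 19321 = 0.545417
kappa = (P_o - P_e) / (1 - P_e)
kappa = (0.705036 - 0.545417) / (1 - 0.545417)
kappa = 0.3511

0.3511


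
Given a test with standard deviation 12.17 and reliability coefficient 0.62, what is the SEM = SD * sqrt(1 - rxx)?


SEM = SD * sqrt(1 - rxx)
SEM = 12.17 * sqrt(1 - 0.62)
SEM = 12.17 * sqrt(0.38) = 12.17 * 0.616441
SEM = 7.5021

7.5021


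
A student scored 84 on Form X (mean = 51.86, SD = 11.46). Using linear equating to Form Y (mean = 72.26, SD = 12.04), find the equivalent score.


slope = SD_Y / SD_X = 12.04 / 11.46 ~ 1.0506
intercept = mean_Y - slope * mean_X = 72.26 - (12.04 / 11.46) * 51.86 ~ 17.7753
Y = slope * X + intercept. To avoid rounding drift from the rounded slope/intercept, evaluate the equivalent form Y = mean_Y + SD_Y * (X - mean_X) / SD_X at full precision:
Y = 72.26 + 12.04 * (84 - 51.86) / 11.46
Y = 72.26 + 12.04 * 32.14 / 11.46
Y = 72.26 + 386.9656 / 11.46
Y = 72.26 + 33.7666
Y = 106.0266

106.0266


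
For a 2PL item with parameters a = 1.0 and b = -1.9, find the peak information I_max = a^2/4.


For 2PL, max info at theta = b = -1.9
I_max = a^2 / 4 = 1.0^2 / 4
= 1.0 / 4
I_max = 0.25

0.25


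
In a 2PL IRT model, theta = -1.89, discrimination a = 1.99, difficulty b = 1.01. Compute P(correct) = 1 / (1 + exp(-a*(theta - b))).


a*(theta - b) = 1.99 * (-1.89 - 1.01) = -5.771
exp(--5.771) = 320.8584
P = 1 / (1 + 320.8584)
P = 0.0031

0.0031


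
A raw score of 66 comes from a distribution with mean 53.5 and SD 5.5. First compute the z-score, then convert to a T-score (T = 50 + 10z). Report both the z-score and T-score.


z = (X - mean) / SD = (66 - 53.5) / 5.5
z = 12.5 / 5.5
z = 2.2727
T-score = T = 50 + 10z
Carry z at full precision (z = 12.5 / 5.5) into the conversion:
T-score = 50 + 10 * (12.5 / 5.5) = 50 + 125 / 5.5
T-score = 50 + 22.7273
T-score = 72.7273

72.7273


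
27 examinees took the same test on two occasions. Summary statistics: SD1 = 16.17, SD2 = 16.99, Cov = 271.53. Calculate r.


r = cov(X,Y) / (SD_X * SD_Y)
r = 271.53 / (16.17 * 16.99)
r = 271.53 / 274.7283
r = 0.9884

0.9884


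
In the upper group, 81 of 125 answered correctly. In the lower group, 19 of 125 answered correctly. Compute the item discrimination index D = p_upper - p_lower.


p_upper = 81/125 = 0.648
p_lower = 19/125 = 0.152
D = 0.648 - 0.152 = 0.496

0.496


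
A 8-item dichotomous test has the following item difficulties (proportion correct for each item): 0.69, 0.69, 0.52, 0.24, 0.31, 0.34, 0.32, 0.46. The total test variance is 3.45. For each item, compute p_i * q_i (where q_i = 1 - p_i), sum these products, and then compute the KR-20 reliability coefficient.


For each item, compute p_i * q_i:
  Item 1: 0.69 * 0.31 = 0.2139
  Item 2: 0.69 * 0.31 = 0.2139
  Item 3: 0.52 * 0.48 = 0.2496
  Item 4: 0.24 * 0.76 = 0.1824
  Item 5: 0.31 * 0.69 = 0.2139
  Item 6: 0.34 * 0.66 = 0.2244
  Item 7: 0.32 * 0.68 = 0.2176
  Item 8: 0.46 * 0.54 = 0.2484
Sum(p_i * q_i) = 0.2139 + 0.2139 + 0.2496 + 0.1824 + 0.2139 + 0.2244 + 0.2176 + 0.2484 = 1.7641
KR-20 = (k/(k-1)) * (1 - Sum(p_i*q_i) / Var_total)
= (8/7) * (1 - 1.7641/3.45)
= 1.1429 * 0.4887
KR-20 = 0.5585

0.5585


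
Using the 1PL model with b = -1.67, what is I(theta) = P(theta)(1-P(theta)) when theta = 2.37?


P = 1/(1+exp(-(2.37--1.67))) = 0.9827
I = P*(1-P) = 0.9827 * 0.0173
I = 0.017

0.017


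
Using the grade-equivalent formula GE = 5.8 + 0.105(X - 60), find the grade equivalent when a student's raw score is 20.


raw - median = 20 - 60 = -40
slope * diff = 0.105 * -40 = -4.2
GE = 5.8 + -4.2
GE = 1.6

1.6


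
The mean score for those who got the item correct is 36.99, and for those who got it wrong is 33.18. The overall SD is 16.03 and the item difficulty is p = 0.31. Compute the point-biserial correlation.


q = 1 - p = 0.69
rpb = ((M1 - M0) / SD) * sqrt(p * q)
rpb = ((36.99 - 33.18) / 16.03) * sqrt(0.31 * 0.69)
rpb = 0.1099

0.1099


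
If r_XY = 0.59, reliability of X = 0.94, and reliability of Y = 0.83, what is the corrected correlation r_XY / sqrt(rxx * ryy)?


r_corrected = rxy / sqrt(rxx * ryy)
= 0.59 / sqrt(0.94 * 0.83)
= 0.59 / sqrt(0.7802)
= 0.59 / 0.883289
r_corrected = 0.668

0.668


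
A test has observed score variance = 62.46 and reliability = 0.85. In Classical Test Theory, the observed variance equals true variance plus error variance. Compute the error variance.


var_true = rxx * var_obs = 0.85 * 62.46 = 53.091
var_error = var_obs - var_true
var_error = 62.46 - 53.091
var_error = 9.369

9.369


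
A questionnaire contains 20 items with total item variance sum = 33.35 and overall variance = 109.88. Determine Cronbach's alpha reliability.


alpha = (k/(k-1)) * (1 - sum(si^2)/s_total^2)
= (20/19) * (1 - 33.35/109.88)
alpha = 0.7331

0.7331


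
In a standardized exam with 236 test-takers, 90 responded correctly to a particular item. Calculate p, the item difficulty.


Item difficulty p = number correct / total examinees
p = 90 / 236
p = 0.3814

0.3814


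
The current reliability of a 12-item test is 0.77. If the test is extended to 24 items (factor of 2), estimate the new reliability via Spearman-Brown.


r_new = (n * rxx) / (1 + (n-1) * rxx)
r_new = (2 * 0.77) / (1 + 1 * 0.77)
r_new = 1.54 / 1.77
r_new = 0.8701

0.8701


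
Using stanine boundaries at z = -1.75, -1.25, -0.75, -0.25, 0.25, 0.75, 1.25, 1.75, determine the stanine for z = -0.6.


Stanine boundaries: [-1.75, -1.25, -0.75, -0.25, 0.25, 0.75, 1.25, 1.75]
z = -0.6
Check each boundary:
  z >= -1.75 -> could be stanine 2
  z >= -1.25 -> could be stanine 3
  z >= -0.75 -> could be stanine 4
  z < -0.25
  z < 0.25
  z < 0.75
  z < 1.25
  z < 1.75
Highest qualifying boundary gives stanine = 4

4


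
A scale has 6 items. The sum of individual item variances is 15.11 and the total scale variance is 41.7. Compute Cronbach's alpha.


alpha = (k/(k-1)) * (1 - sum(si^2)/s_total^2)
= (6/5) * (1 - 15.11/41.7)
alpha = 0.7652

0.7652


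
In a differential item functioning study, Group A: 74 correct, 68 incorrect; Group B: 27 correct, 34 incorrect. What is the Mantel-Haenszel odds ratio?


Odds_A = 74/68 = 1.0882
Odds_B = 27/34 = 0.7941
OR = Odds_A / Odds_B = 1.0882 / 0.7941
Exactly, OR = (74 * 34) / (68 * 27) = 2516 / 1836
OR = 1.3704

1.3704


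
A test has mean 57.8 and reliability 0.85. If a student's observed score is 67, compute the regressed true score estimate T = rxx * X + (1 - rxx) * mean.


T_est = rxx * X + (1 - rxx) * mean
T_est = 0.85 * 67 + 0.15 * 57.8
T_est = 56.95 + 8.67
T_est = 65.62

65.62


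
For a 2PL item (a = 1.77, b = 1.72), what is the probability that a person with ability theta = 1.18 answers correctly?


a*(theta - b) = 1.77 * (1.18 - 1.72) = -0.9558
exp(--0.9558) = 2.6008
P = 1 / (1 + 2.6008)
P = 0.2777

0.2777


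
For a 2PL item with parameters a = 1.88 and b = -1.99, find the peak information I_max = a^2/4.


For 2PL, max info at theta = b = -1.99
I_max = a^2 / 4 = 1.88^2 / 4
= 3.5344 / 4
I_max = 0.8836

0.8836


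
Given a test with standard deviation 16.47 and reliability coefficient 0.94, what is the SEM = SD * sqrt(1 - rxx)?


SEM = SD * sqrt(1 - rxx)
SEM = 16.47 * sqrt(1 - 0.94)
SEM = 16.47 * sqrt(0.06) = 16.47 * 0.244949
SEM = 4.0343

4.0343


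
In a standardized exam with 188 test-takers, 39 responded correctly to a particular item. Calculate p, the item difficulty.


Item difficulty p = number correct / total examinees
p = 39 / 188
p = 0.2074

0.2074


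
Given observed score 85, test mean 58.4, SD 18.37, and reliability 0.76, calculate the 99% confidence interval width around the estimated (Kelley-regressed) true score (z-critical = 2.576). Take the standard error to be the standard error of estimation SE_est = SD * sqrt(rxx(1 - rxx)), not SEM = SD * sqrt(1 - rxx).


True score estimate = 0.76*85 + 0.24*58.4 = 78.616
SE_est = SD * sqrt(rxx * (1 - rxx)) = 18.37 * sqrt(0.76 * 0.24) = 18.37 * sqrt(0.1824) = 7.845517
CI = T_est +/- z * SE_est, so width = 2 * z * SE_est = 2 * 2.576 * 7.845517
Width = 40.4201

40.4201


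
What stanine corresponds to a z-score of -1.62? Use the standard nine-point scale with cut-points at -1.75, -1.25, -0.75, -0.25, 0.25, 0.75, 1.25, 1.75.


Stanine boundaries: [-1.75, -1.25, -0.75, -0.25, 0.25, 0.75, 1.25, 1.75]
z = -1.62
Check each boundary:
  z >= -1.75 -> could be stanine 2
  z < -1.25
  z < -0.75
  z < -0.25
  z < 0.25
  z < 0.75
  z < 1.25
  z < 1.75
Highest qualifying boundary gives stanine = 2

2


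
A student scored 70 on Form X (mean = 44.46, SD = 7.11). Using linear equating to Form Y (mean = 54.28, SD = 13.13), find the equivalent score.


slope = SD_Y / SD_X = 13.13 / 7.11 ~ 1.8467
intercept = mean_Y - slope * mean_X = 54.28 - (13.13 / 7.11) * 44.46 ~ -27.8241
Y = slope * X + intercept. To avoid rounding drift from the rounded slope/intercept, evaluate the equivalent form Y = mean_Y + SD_Y * (X - mean_X) / SD_X at full precision:
Y = 54.28 + 13.13 * (70 - 44.46) / 7.11
Y = 54.28 + 13.13 * 25.54 / 7.11
Y = 54.28 + 335.3402 / 7.11
Y = 54.28 + 47.1646
Y = 101.4446

101.4446


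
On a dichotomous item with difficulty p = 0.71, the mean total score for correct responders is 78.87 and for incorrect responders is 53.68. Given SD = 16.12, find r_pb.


q = 1 - p = 0.29
rpb = ((M1 - M0) / SD) * sqrt(p * q)
rpb = ((78.87 - 53.68) / 16.12) * sqrt(0.71 * 0.29)
rpb = 0.7091

0.7091


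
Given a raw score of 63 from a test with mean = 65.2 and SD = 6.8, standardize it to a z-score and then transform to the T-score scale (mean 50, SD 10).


z = (X - mean) / SD = (63 - 65.2) / 6.8
z = -2.2 / 6.8
z = -0.3235
T-score = T = 50 + 10z
Carry z at full precision (z = -2.2 / 6.8) into the conversion:
T-score = 50 + 10 * (-2.2 / 6.8) = 50 + -22 / 6.8
T-score = 50 + -3.2353
T-score = 46.7647

46.7647


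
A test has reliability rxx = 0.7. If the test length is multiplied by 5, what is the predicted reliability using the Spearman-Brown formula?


r_new = (n * rxx) / (1 + (n-1) * rxx)
r_new = (5 * 0.7) / (1 + 4 * 0.7)
r_new = 3.5 / 3.8
r_new = 0.9211

0.9211


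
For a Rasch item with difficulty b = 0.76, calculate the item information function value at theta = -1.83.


P = 1/(1+exp(-(-1.83-0.76))) = 0.0698
I = P*(1-P) = 0.0698 * 0.9302
I = 0.0649

0.0649


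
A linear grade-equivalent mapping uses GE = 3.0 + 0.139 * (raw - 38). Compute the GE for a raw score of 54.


raw - median = 54 - 38 = 16
slope * diff = 0.139 * 16 = 2.224
GE = 3.0 + 2.224
GE = 5.224

5.224


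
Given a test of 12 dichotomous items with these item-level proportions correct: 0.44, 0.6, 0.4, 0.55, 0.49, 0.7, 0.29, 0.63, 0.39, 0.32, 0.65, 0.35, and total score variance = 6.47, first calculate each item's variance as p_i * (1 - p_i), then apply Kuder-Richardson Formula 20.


For each item, compute p_i * q_i:
  Item 1: 0.44 * 0.56 = 0.2464
  Item 2: 0.6 * 0.4 = 0.24
  Item 3: 0.4 * 0.6 = 0.24
  Item 4: 0.55 * 0.45 = 0.2475
  Item 5: 0.49 * 0.51 = 0.2499
  Item 6: 0.7 * 0.3 = 0.21
  Item 7: 0.29 * 0.71 = 0.2059
  Item 8: 0.63 * 0.37 = 0.2331
  Item 9: 0.39 * 0.61 = 0.2379
  Item 10: 0.32 * 0.68 = 0.2176
  Item 11: 0.65 * 0.35 = 0.2275
  Item 12: 0.35 * 0.65 = 0.2275
Sum(p_i * q_i) = 0.2464 + 0.24 + 0.24 + 0.2475 + 0.2499 + 0.21 + 0.2059 + 0.2331 + 0.2379 + 0.2176 + 0.2275 + 0.2275 = 2.7833
KR-20 = (k/(k-1)) * (1 - Sum(p_i*q_i) / Var_total)
= (12/11) * (1 - 2.7833/6.47)
= 1.0909 * 0.5698
KR-20 = 0.6216

0.6216


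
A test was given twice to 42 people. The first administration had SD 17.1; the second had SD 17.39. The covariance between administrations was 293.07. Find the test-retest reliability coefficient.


r = cov(X,Y) / (SD_X * SD_Y)
r = 293.07 / (17.1 * 17.39)
r = 293.07 / 297.369
r = 0.9855

0.9855


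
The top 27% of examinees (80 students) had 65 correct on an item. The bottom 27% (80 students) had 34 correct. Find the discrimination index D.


p_upper = 65/80 = 0.8125
p_lower = 34/80 = 0.425
D = 0.8125 - 0.425 = 0.3875

0.3875


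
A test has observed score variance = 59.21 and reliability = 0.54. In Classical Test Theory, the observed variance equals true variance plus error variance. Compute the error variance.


var_true = rxx * var_obs = 0.54 * 59.21 = 31.9734
var_error = var_obs - var_true
var_error = 59.21 - 31.9734
var_error = 27.2366

27.2366


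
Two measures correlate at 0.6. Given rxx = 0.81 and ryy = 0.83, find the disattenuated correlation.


r_corrected = rxy / sqrt(rxx * ryy)
= 0.6 / sqrt(0.81 * 0.83)
= 0.6 / sqrt(0.6723)
= 0.6 / 0.819939
r_corrected = 0.7318

0.7318


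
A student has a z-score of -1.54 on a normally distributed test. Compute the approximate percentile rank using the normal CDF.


CDF(z) = 0.5 * (1 + erf(z/sqrt(2)))
erf(-1.0889) = -0.8764
CDF = 0.0618
Percentile rank = 0.0618 * 100 = 6.18

6.18


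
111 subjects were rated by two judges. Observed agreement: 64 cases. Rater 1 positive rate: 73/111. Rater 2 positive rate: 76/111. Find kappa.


P_o = 64/111 = 0.576577
P_e = (73*76 + 38*35) / 12321 = 0.558234
kappa = (P_o - P_e) / (1 - P_e)
kappa = (0.576577 - 0.558234) / (1 - 0.558234)
kappa = 0.0415

0.0415


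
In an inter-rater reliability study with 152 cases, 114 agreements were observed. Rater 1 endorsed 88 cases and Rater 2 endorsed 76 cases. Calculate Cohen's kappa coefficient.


P_o = 114/152 = 0.75
P_e = (88*76 + 64*76) / 23104 = 0.5
kappa = (P_o - P_e) / (1 - P_e)
kappa = (0.75 - 0.5) / (1 - 0.5)
kappa = 0.5

0.5


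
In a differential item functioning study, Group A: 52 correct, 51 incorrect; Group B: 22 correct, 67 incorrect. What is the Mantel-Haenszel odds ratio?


Odds_A = 52/51 = 1.0196
Odds_B = 22/67 = 0.3284
OR = Odds_A / Odds_B = 1.0196 / 0.3284
Exactly, OR = (52 * 67) / (51 * 22) = 3484 / 1122
OR = 3.1052

3.1052


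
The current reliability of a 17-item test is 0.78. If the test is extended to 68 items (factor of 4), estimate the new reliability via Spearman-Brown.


r_new = (n * rxx) / (1 + (n-1) * rxx)
r_new = (4 * 0.78) / (1 + 3 * 0.78)
r_new = 3.12 / 3.34
r_new = 0.9341

0.9341


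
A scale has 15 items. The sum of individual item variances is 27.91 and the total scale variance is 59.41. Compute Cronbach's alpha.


alpha = (k/(k-1)) * (1 - sum(si^2)/s_total^2)
= (15/14) * (1 - 27.91/59.41)
alpha = 0.5681

0.5681


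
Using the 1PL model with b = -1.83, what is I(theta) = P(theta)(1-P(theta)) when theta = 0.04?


P = 1/(1+exp(-(0.04--1.83))) = 0.8665
I = P*(1-P) = 0.8665 * 0.1335
I = 0.1157

0.1157


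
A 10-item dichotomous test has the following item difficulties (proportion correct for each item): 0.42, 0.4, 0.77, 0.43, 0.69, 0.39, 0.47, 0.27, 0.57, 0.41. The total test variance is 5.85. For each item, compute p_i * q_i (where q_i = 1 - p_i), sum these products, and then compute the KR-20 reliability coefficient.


For each item, compute p_i * q_i:
  Item 1: 0.42 * 0.58 = 0.2436
  Item 2: 0.4 * 0.6 = 0.24
  Item 3: 0.77 * 0.23 = 0.1771
  Item 4: 0.43 * 0.57 = 0.2451
  Item 5: 0.69 * 0.31 = 0.2139
  Item 6: 0.39 * 0.61 = 0.2379
  Item 7: 0.47 * 0.53 = 0.2491
  Item 8: 0.27 * 0.73 = 0.1971
  Item 9: 0.57 * 0.43 = 0.2451
  Item 10: 0.41 * 0.59 = 0.2419
Sum(p_i * q_i) = 0.2436 + 0.24 + 0.1771 + 0.2451 + 0.2139 + 0.2379 + 0.2491 + 0.1971 + 0.2451 + 0.2419 = 2.2908
KR-20 = (k/(k-1)) * (1 - Sum(p_i*q_i) / Var_total)
= (10/9) * (1 - 2.2908/5.85)
= 1.1111 * 0.6084
KR-20 = 0.676

0.676


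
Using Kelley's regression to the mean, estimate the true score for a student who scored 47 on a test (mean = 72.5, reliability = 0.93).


T_est = rxx * X + (1 - rxx) * mean
T_est = 0.93 * 47 + 0.07 * 72.5
T_est = 43.71 + 5.075
T_est = 48.785

48.785


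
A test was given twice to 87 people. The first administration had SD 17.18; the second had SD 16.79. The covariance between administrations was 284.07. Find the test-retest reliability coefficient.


r = cov(X,Y) / (SD_X * SD_Y)
r = 284.07 / (17.18 * 16.79)
r = 284.07 / 288.4522
r = 0.9848

0.9848


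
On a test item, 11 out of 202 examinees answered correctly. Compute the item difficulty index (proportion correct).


Item difficulty p = number correct / total examinees
p = 11 / 202
p = 0.0545

0.0545


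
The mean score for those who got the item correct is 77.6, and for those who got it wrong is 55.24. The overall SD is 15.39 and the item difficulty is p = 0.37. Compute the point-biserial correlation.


q = 1 - p = 0.63
rpb = ((M1 - M0) / SD) * sqrt(p * q)
rpb = ((77.6 - 55.24) / 15.39) * sqrt(0.37 * 0.63)
rpb = 0.7015

0.7015


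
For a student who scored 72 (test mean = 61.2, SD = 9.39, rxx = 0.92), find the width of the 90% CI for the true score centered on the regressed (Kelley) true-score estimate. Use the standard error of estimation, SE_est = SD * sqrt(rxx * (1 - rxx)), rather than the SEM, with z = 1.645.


True score estimate = 0.92*72 + 0.08*61.2 = 71.136
SE_est = SD * sqrt(rxx * (1 - rxx)) = 9.39 * sqrt(0.92 * 0.08) = 9.39 * sqrt(0.0736) = 2.547443
CI = T_est +/- z * SE_est, so width = 2 * z * SE_est = 2 * 1.645 * 2.547443
Width = 8.3811

8.3811


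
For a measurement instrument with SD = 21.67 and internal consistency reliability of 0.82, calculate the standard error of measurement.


SEM = SD * sqrt(1 - rxx)
SEM = 21.67 * sqrt(1 - 0.82)
SEM = 21.67 * sqrt(0.18) = 21.67 * 0.424264
SEM = 9.1938

9.1938


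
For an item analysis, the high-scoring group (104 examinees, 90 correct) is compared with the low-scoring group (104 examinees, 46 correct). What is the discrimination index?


p_upper = 90/104 = 0.8654
p_lower = 46/104 = 0.4423
D = 0.8654 - 0.4423 = 0.4231

0.4231


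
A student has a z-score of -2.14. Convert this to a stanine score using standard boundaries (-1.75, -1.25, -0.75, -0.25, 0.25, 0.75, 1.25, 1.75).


Stanine boundaries: [-1.75, -1.25, -0.75, -0.25, 0.25, 0.75, 1.25, 1.75]
z = -2.14
Check each boundary:
  z < -1.75
  z < -1.25
  z < -0.75
  z < -0.25
  z < 0.25
  z < 0.75
  z < 1.25
  z < 1.75
Highest qualifying boundary gives stanine = 1

1


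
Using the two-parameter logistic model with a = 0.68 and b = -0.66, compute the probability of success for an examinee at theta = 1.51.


a*(theta - b) = 0.68 * (1.51 - -0.66) = 1.4756
exp(-1.4756) = 0.2286
P = 1 / (1 + 0.2286)
P = 0.8139

0.8139


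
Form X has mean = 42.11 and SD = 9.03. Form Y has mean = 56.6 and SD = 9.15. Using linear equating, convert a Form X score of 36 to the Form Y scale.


slope = SD_Y / SD_X = 9.15 / 9.03 ~ 1.0133
intercept = mean_Y - slope * mean_X = 56.6 - (9.15 / 9.03) * 42.11 ~ 13.9304
Y = slope * X + intercept. To avoid rounding drift from the rounded slope/intercept, evaluate the equivalent form Y = mean_Y + SD_Y * (X - mean_X) / SD_X at full precision:
Y = 56.6 + 9.15 * (36 - 42.11) / 9.03
Y = 56.6 - 9.15 * 6.11 / 9.03
Y = 56.6 - 55.9065 / 9.03
Y = 56.6 - 6.1912
Y = 50.4088

50.4088


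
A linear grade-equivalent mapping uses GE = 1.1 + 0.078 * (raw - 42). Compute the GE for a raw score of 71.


raw - median = 71 - 42 = 29
slope * diff = 0.078 * 29 = 2.262
GE = 1.1 + 2.262
GE = 3.362

3.362


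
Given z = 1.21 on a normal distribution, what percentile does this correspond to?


CDF(z) = 0.5 * (1 + erf(z/sqrt(2)))
erf(0.8556) = 0.7737
CDF = 0.8869
Percentile rank = 0.8869 * 100 = 88.69

88.69


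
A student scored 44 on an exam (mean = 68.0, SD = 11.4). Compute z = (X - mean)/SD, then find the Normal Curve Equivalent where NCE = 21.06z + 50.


z = (X - mean) / SD = (44 - 68.0) / 11.4
z = -24.0 / 11.4
z = -2.1053
NCE = NCE = 21.06z + 50
Carry z at full precision (z = -24.0 / 11.4) into the conversion:
NCE = 21.06 * (-24.0 / 11.4) + 50 = -505.44 / 11.4 + 50
NCE = -44.3368 + 50
NCE = 5.6632

5.6632


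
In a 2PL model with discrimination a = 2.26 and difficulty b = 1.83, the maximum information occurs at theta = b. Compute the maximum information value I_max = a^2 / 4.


For 2PL, max info at theta = b = 1.83
I_max = a^2 / 4 = 2.26^2 / 4
= 5.1076 / 4
I_max = 1.2769

1.2769


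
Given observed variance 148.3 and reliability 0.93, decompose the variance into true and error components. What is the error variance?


var_true = rxx * var_obs = 0.93 * 148.3 = 137.919
var_error = var_obs - var_true
var_error = 148.3 - 137.919
var_error = 10.381

10.381


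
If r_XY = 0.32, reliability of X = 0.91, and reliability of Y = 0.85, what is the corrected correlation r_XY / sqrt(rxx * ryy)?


r_corrected = rxy / sqrt(rxx * ryy)
= 0.32 / sqrt(0.91 * 0.85)
= 0.32 / sqrt(0.7735)
= 0.32 / 0.879488
r_corrected = 0.3638

0.3638


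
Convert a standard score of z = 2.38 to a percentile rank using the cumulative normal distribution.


CDF(z) = 0.5 * (1 + erf(z/sqrt(2)))
erf(1.6829) = 0.9827
CDF = 0.9913
Percentile rank = 0.9913 * 100 = 99.13

99.13


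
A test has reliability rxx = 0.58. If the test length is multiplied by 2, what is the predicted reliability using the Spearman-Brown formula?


r_new = (n * rxx) / (1 + (n-1) * rxx)
r_new = (2 * 0.58) / (1 + 1 * 0.58)
r_new = 1.16 / 1.58
r_new = 0.7342

0.7342
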